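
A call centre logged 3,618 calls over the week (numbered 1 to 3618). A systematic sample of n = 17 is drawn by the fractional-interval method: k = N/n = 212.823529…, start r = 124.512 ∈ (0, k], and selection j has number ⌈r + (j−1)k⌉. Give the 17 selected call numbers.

125, 338, 551, 763, 976, 1189, 1402, 1615, 1828, 2040, 2253, 2466, 2679, 2892, 3105, 3317, 3530

j=1: r + 0k = 124.512 → ⌈·⌉ = 125
j=2: r + 1k = 337.335529… → ⌈·⌉ = 338
j=3: r + 2k = 550.159058… → ⌈·⌉ = 551
j=4: r + 3k = 762.982588… → ⌈·⌉ = 763
j=5: r + 4k = 975.806117… → ⌈·⌉ = 976
j=6: r + 5k = 1188.629647… → ⌈·⌉ = 1189
j=7: r + 6k = 1401.453176… → ⌈·⌉ = 1402
j=8: r + 7k = 1614.276705… → ⌈·⌉ = 1615
j=9: r + 8k = 1827.100235… → ⌈·⌉ = 1828
j=10: r + 9k = 2039.923764… → ⌈·⌉ = 2040
j=11: r + 10k = 2252.747294… → ⌈·⌉ = 2253
j=12: r + 11k = 2465.570823… → ⌈·⌉ = 2466
j=13: r + 12k = 2678.394352… → ⌈·⌉ = 2679
j=14: r + 13k = 2891.217882… → ⌈·⌉ = 2892
j=15: r + 14k = 3104.041411… → ⌈·⌉ = 3105
j=16: r + 15k = 3316.864941… → ⌈·⌉ = 3317
j=17: r + 16k = 3529.688470… → ⌈·⌉ = 3530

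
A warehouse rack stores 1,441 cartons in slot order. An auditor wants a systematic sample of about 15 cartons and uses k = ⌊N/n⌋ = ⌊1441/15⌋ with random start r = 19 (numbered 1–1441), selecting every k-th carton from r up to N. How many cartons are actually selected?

15

k = ⌊1441/15⌋ = 96
Achieved size = ⌊(1441 − 19)/96⌋ + 1 = ⌊1422/96⌋ + 1 = 14 + 1 = 15
(last selection: 19 + 14×96 = 1363 ≤ 1441; next would be 1459 > 1441)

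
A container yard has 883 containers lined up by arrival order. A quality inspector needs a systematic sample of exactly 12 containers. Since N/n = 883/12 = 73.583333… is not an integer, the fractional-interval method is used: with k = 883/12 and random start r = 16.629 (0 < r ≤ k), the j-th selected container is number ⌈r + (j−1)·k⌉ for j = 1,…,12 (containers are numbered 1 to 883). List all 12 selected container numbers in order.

17, 91, 164, 238, 311, 385, 459, 532, 606, 679, 753, 827

j=1: r + 0k = 16.629 → ⌈·⌉ = 17
j=2: r + 1k = 90.212333… → ⌈·⌉ = 91
j=3: r + 2k = 163.795666… → ⌈·⌉ = 164
j=4: r + 3k = 237.379 → ⌈·⌉ = 238
j=5: r + 4k = 310.962333… → ⌈·⌉ = 311
j=6: r + 5k = 384.545666… → ⌈·⌉ = 385
j=7: r + 6k = 458.129 → ⌈·⌉ = 459
j=8: r + 7k = 531.712333… → ⌈·⌉ = 532
j=9: r + 8k = 605.295666… → ⌈·⌉ = 606
j=10: r + 9k = 678.879 → ⌈·⌉ = 679
j=11: r + 10k = 752.462333… → ⌈·⌉ = 753
j=12: r + 11k = 826.045666… → ⌈·⌉ = 827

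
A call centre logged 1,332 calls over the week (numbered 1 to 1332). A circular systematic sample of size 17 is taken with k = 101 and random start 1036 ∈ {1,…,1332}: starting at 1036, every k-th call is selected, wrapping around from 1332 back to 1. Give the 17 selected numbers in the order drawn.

1036, 1137, 1238, 7, 108, 209, 310, 411, 512, 613, 714, 815, 916, 1017, 1118, 1219, 1320

Selection 1: 1036
Selection 2: 1036 + 101 = 1137
Selection 3: 1137 + 101 = 1238
Selection 4: 1238 + 101 = 1339 → 1339 − 1332 = 7
Selection 5: 7 + 101 = 108
Selection 6: 108 + 101 = 209
Selection 7: 209 + 101 = 310
Selection 8: 310 + 101 = 411
Selection 9: 411 + 101 = 512
Selection 10: 512 + 101 = 613
Selection 11: 613 + 101 = 714
Selection 12: 714 + 101 = 815
Selection 13: 815 + 101 = 916
Selection 14: 916 + 101 = 1017
Selection 15: 1017 + 101 = 1118
Selection 16: 1118 + 101 = 1219
Selection 17: 1219 + 101 = 1320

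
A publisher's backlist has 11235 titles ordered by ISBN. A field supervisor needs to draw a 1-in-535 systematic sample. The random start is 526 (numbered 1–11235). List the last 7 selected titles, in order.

15th selection = 526 + 14×535 = 8016
16th: 8016 + 535 = 8551
17th: 8551 + 535 = 9086
18th: 9086 + 535 = 9621
19th: 9621 + 535 = 10156
20th: 10156 + 535 = 10691
21st: 10691 + 535 = 11226

8016, 8551, 9086, 9621, 10156, 10691, 11226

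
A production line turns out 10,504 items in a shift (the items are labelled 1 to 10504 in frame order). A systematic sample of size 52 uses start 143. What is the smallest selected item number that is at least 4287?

k = 10504/52 = 202
Steps past start: ⌈(4287 − 143)/202⌉ = ⌈4144/202⌉ = 21
Selected item: 143 + 21×202 = 4385

4385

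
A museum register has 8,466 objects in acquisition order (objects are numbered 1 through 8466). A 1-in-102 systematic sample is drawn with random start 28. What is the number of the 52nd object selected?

5230

k = 102
52nd selection = r + (52−1)·k = 28 + 51×102 = 28 + 5202 = 5230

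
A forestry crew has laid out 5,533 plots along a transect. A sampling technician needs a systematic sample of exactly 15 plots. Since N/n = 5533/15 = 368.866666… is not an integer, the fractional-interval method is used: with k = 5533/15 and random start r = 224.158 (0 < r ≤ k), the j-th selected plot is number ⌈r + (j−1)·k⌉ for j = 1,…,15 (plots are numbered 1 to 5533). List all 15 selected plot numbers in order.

225, 594, 962, 1331, 1700, 2069, 2438, 2807, 3176, 3544, 3913, 4282, 4651, 5020, 5389

j=1: r + 0k = 224.158 → ⌈·⌉ = 225
j=2: r + 1k = 593.024666… → ⌈·⌉ = 594
j=3: r + 2k = 961.891333… → ⌈·⌉ = 962
j=4: r + 3k = 1330.758 → ⌈·⌉ = 1331
j=5: r + 4k = 1699.624666… → ⌈·⌉ = 1700
j=6: r + 5k = 2068.491333… → ⌈·⌉ = 2069
j=7: r + 6k = 2437.358 → ⌈·⌉ = 2438
j=8: r + 7k = 2806.224666… → ⌈·⌉ = 2807
j=9: r + 8k = 3175.091333… → ⌈·⌉ = 3176
j=10: r + 9k = 3543.958 → ⌈·⌉ = 3544
j=11: r + 10k = 3912.824666… → ⌈·⌉ = 3913
j=12: r + 11k = 4281.691333… → ⌈·⌉ = 4282
j=13: r + 12k = 4650.558 → ⌈·⌉ = 4651
j=14: r + 13k = 5019.424666… → ⌈·⌉ = 5020
j=15: r + 14k = 5388.291333… → ⌈·⌉ = 5389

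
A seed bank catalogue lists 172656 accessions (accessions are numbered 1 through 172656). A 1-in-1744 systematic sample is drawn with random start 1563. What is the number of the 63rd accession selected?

109691

k = 1744
63rd selection = r + (63−1)·k = 1563 + 62×1744 = 1563 + 108128 = 109691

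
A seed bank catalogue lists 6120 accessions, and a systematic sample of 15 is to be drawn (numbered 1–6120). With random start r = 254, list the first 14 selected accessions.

254, 662, 1070, 1478, 1886, 2294, 2702, 3110, 3518, 3926, 4334, 4742, 5150, 5558

k = N/n = 6120/15 = 408
accession 1: 254
accession 2: 254 + 408 = 662
accession 3: 662 + 408 = 1070
accession 4: 1070 + 408 = 1478
accession 5: 1478 + 408 = 1886
accession 6: 1886 + 408 = 2294
accession 7: 2294 + 408 = 2702
accession 8: 2702 + 408 = 3110
accession 9: 3110 + 408 = 3518
accession 10: 3518 + 408 = 3926
accession 11: 3926 + 408 = 4334
accession 12: 4334 + 408 = 4742
accession 13: 4742 + 408 = 5150
accession 14: 5150 + 408 = 5558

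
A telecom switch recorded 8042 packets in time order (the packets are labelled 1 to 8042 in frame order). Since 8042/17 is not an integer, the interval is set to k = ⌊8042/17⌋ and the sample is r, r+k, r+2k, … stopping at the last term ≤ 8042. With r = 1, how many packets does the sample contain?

k = ⌊8042/17⌋ = 473
Achieved size = ⌊(8042 − 1)/473⌋ + 1 = ⌊8041/473⌋ + 1 = 17 + 1 = 18
(last selection: 1 + 17×473 = 8042 ≤ 8042; next would be 8515 > 8042)

18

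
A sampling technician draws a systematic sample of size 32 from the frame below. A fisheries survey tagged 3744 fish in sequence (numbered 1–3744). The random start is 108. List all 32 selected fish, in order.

k = N/n = 3744/32 = 117
fish 1: 108
fish 2: 108 + 117 = 225
fish 3: 225 + 117 = 342
fish 4: 342 + 117 = 459
fish 5: 459 + 117 = 576
fish 6: 576 + 117 = 693
fish 7: 693 + 117 = 810
fish 8: 810 + 117 = 927
fish 9: 927 + 117 = 1044
fish 10: 1044 + 117 = 1161
fish 11: 1161 + 117 = 1278
fish 12: 1278 + 117 = 1395
fish 13: 1395 + 117 = 1512
fish 14: 1512 + 117 = 1629
fish 15: 1629 + 117 = 1746
fish 16: 1746 + 117 = 1863
fish 17: 1863 + 117 = 1980
fish 18: 1980 + 117 = 2097
fish 19: 2097 + 117 = 2214
fish 20: 2214 + 117 = 2331
fish 21: 2331 + 117 = 2448
fish 22: 2448 + 117 = 2565
fish 23: 2565 + 117 = 2682
fish 24: 2682 + 117 = 2799
fish 25: 2799 + 117 = 2916
fish 26: 2916 + 117 = 3033
fish 27: 3033 + 117 = 3150
fish 28: 3150 + 117 = 3267
fish 29: 3267 + 117 = 3384
fish 30: 3384 + 117 = 3501
fish 31: 3501 + 117 = 3618
fish 32: 3618 + 117 = 3735

108, 225, 342, 459, 576, 693, 810, 927, 1044, 1161, 1278, 1395, 1512, 1629, 1746, 1863, 1980, 2097, 2214, 2331, 2448, 2565, 2682, 2799, 2916, 3033, 3150, 3267, 3384, 3501, 3618, 3735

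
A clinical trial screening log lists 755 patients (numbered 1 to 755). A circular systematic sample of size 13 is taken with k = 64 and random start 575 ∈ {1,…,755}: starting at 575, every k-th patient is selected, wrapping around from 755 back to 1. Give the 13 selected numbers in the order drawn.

575, 639, 703, 12, 76, 140, 204, 268, 332, 396, 460, 524, 588

Selection 1: 575
Selection 2: 575 + 64 = 639
Selection 3: 639 + 64 = 703
Selection 4: 703 + 64 = 767 → 767 − 755 = 12
Selection 5: 12 + 64 = 76
Selection 6: 76 + 64 = 140
Selection 7: 140 + 64 = 204
Selection 8: 204 + 64 = 268
Selection 9: 268 + 64 = 332
Selection 10: 332 + 64 = 396
Selection 11: 396 + 64 = 460
Selection 12: 460 + 64 = 524
Selection 13: 524 + 64 = 588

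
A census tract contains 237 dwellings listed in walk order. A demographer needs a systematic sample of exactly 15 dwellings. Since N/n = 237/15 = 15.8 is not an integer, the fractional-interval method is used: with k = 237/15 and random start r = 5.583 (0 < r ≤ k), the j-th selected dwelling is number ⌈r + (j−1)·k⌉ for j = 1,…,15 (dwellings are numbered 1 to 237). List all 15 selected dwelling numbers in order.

6, 22, 38, 53, 69, 85, 101, 117, 132, 148, 164, 180, 196, 211, 227

j=1: r + 0k = 5.583 → ⌈·⌉ = 6
j=2: r + 1k = 21.383 → ⌈·⌉ = 22
j=3: r + 2k = 37.183 → ⌈·⌉ = 38
j=4: r + 3k = 52.983 → ⌈·⌉ = 53
j=5: r + 4k = 68.783 → ⌈·⌉ = 69
j=6: r + 5k = 84.583 → ⌈·⌉ = 85
j=7: r + 6k = 100.383 → ⌈·⌉ = 101
j=8: r + 7k = 116.183 → ⌈·⌉ = 117
j=9: r + 8k = 131.983 → ⌈·⌉ = 132
j=10: r + 9k = 147.783 → ⌈·⌉ = 148
j=11: r + 10k = 163.583 → ⌈·⌉ = 164
j=12: r + 11k = 179.383 → ⌈·⌉ = 180
j=13: r + 12k = 195.183 → ⌈·⌉ = 196
j=14: r + 13k = 210.983 → ⌈·⌉ = 211
j=15: r + 14k = 226.783 → ⌈·⌉ = 227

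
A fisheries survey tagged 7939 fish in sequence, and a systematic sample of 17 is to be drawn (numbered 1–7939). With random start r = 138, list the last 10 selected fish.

3407, 3874, 4341, 4808, 5275, 5742, 6209, 6676, 7143, 7610

k = N/n = 7939/17 = 467
8th selection = 138 + 7×467 = 3407
9th: 3407 + 467 = 3874
10th: 3874 + 467 = 4341
11th: 4341 + 467 = 4808
12th: 4808 + 467 = 5275
13th: 5275 + 467 = 5742
14th: 5742 + 467 = 6209
15th: 6209 + 467 = 6676
16th: 6676 + 467 = 7143
17th: 7143 + 467 = 7610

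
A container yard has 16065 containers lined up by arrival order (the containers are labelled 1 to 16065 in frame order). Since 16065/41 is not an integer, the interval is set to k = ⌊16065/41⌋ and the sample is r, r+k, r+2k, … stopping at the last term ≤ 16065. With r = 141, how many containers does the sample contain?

k = ⌊16065/41⌋ = 391
Achieved size = ⌊(16065 − 141)/391⌋ + 1 = ⌊15924/391⌋ + 1 = 40 + 1 = 41
(last selection: 141 + 40×391 = 15781 ≤ 16065; next would be 16172 > 16065)

41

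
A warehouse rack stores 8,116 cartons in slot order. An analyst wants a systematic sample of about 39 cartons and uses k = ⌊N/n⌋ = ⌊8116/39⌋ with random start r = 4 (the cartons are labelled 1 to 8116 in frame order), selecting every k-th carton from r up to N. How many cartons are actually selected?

k = ⌊8116/39⌋ = 208
Achieved size = ⌊(8116 − 4)/208⌋ + 1 = ⌊8112/208⌋ + 1 = 39 + 1 = 40
(last selection: 4 + 39×208 = 8116 ≤ 8116; next would be 8324 > 8116)

40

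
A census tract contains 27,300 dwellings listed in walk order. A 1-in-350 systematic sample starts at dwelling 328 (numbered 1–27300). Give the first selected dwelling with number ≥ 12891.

k = 350
Steps past start: ⌈(12891 − 328)/350⌉ = ⌈12563/350⌉ = 36
Selected dwelling: 328 + 36×350 = 12928

12928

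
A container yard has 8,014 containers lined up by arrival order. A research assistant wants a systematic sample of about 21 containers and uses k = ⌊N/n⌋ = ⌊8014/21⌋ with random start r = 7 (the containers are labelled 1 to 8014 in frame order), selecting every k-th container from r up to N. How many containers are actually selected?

22

k = ⌊8014/21⌋ = 381
Achieved size = ⌊(8014 − 7)/381⌋ + 1 = ⌊8007/381⌋ + 1 = 21 + 1 = 22
(last selection: 7 + 21×381 = 8008 ≤ 8014; next would be 8389 > 8014)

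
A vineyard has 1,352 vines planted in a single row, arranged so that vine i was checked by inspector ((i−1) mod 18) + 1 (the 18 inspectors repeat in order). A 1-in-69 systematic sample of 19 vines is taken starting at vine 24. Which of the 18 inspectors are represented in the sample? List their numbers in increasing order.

Consecutive selections differ by k = 69, so their inspector numbers differ by 69 mod 18 = 15.
gcd(69, 18) = 3, so the sample visits 18/3 = 6 distinct residues mod 18.
Start 24 is inspector 6; the inspectors hit are 3, 6, 9, 12, 15, 18.

3, 6, 9, 12, 15, 18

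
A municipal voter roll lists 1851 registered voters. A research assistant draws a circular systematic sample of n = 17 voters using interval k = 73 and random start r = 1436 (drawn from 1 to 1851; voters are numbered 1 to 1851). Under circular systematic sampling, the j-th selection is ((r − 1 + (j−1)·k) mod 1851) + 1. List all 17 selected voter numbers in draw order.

1436, 1509, 1582, 1655, 1728, 1801, 23, 96, 169, 242, 315, 388, 461, 534, 607, 680, 753

Selection 1: 1436
Selection 2: 1436 + 73 = 1509
Selection 3: 1509 + 73 = 1582
Selection 4: 1582 + 73 = 1655
Selection 5: 1655 + 73 = 1728
Selection 6: 1728 + 73 = 1801
Selection 7: 1801 + 73 = 1874 → 1874 − 1851 = 23
Selection 8: 23 + 73 = 96
Selection 9: 96 + 73 = 169
Selection 10: 169 + 73 = 242
Selection 11: 242 + 73 = 315
Selection 12: 315 + 73 = 388
Selection 13: 388 + 73 = 461
Selection 14: 461 + 73 = 534
Selection 15: 534 + 73 = 607
Selection 16: 607 + 73 = 680
Selection 17: 680 + 73 = 753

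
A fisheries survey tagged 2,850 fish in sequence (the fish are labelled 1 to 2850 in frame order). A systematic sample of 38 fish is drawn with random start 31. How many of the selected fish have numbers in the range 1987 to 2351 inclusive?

4

k = 2850/38 = 75
First selection ≥ 1987: 31 + ⌈(1987−31)/75⌉·75 = 31 + 27×75 = 2056
Last selection ≤ 2351: 31 + ⌊(2351−31)/75⌋·75 = 31 + 30×75 = 2281
Count = 30 − 27 + 1 = 4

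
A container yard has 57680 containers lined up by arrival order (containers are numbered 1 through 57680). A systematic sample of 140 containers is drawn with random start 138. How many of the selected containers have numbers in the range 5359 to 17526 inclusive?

30

k = 57680/140 = 412
First selection ≥ 5359: 138 + ⌈(5359−138)/412⌉·412 = 138 + 13×412 = 5494
Last selection ≤ 17526: 138 + ⌊(17526−138)/412⌋·412 = 138 + 42×412 = 17442
Count = 42 − 13 + 1 = 30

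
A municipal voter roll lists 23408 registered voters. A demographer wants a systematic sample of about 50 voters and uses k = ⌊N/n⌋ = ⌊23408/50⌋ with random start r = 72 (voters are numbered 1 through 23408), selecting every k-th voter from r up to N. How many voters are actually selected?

50

k = ⌊23408/50⌋ = 468
Achieved size = ⌊(23408 − 72)/468⌋ + 1 = ⌊23336/468⌋ + 1 = 49 + 1 = 50
(last selection: 72 + 49×468 = 23004 ≤ 23408; next would be 23472 > 23408)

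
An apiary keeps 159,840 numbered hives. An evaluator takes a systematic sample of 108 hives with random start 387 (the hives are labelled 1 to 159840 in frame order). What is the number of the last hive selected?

158747

k = 159840/108 = 1480
108th selection = r + (108−1)·k = 387 + 107×1480 = 387 + 158360 = 158747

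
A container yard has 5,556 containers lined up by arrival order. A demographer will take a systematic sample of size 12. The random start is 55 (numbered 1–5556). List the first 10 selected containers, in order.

55, 518, 981, 1444, 1907, 2370, 2833, 3296, 3759, 4222

k = N/n = 5556/12 = 463
container 1: 55
container 2: 55 + 463 = 518
container 3: 518 + 463 = 981
container 4: 981 + 463 = 1444
container 5: 1444 + 463 = 1907
container 6: 1907 + 463 = 2370
container 7: 2370 + 463 = 2833
container 8: 2833 + 463 = 3296
container 9: 3296 + 463 = 3759
container 10: 3759 + 463 = 4222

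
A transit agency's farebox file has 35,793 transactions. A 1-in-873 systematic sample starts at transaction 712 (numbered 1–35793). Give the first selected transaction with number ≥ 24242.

k = 873
Steps past start: ⌈(24242 − 712)/873⌉ = ⌈23530/873⌉ = 27
Selected transaction: 712 + 27×873 = 24283

24283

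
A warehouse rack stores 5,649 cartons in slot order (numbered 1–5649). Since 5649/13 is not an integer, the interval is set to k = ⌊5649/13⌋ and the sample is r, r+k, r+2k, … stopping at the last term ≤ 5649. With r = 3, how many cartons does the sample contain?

k = ⌊5649/13⌋ = 434
Achieved size = ⌊(5649 − 3)/434⌋ + 1 = ⌊5646/434⌋ + 1 = 13 + 1 = 14
(last selection: 3 + 13×434 = 5645 ≤ 5649; next would be 6079 > 5649)

14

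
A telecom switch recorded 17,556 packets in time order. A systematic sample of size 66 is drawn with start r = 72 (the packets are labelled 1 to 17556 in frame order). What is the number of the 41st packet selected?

k = 17556/66 = 266
41st selection = r + (41−1)·k = 72 + 40×266 = 72 + 10640 = 10712

10712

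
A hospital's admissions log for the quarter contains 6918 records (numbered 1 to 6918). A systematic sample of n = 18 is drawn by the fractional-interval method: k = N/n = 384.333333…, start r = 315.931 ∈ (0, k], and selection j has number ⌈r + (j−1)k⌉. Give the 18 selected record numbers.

j=1: r + 0k = 315.931 → ⌈·⌉ = 316
j=2: r + 1k = 700.264333… → ⌈·⌉ = 701
j=3: r + 2k = 1084.597666… → ⌈·⌉ = 1085
j=4: r + 3k = 1468.931 → ⌈·⌉ = 1469
j=5: r + 4k = 1853.264333… → ⌈·⌉ = 1854
j=6: r + 5k = 2237.597666… → ⌈·⌉ = 2238
j=7: r + 6k = 2621.931 → ⌈·⌉ = 2622
j=8: r + 7k = 3006.264333… → ⌈·⌉ = 3007
j=9: r + 8k = 3390.597666… → ⌈·⌉ = 3391
j=10: r + 9k = 3774.931 → ⌈·⌉ = 3775
j=11: r + 10k = 4159.264333… → ⌈·⌉ = 4160
j=12: r + 11k = 4543.597666… → ⌈·⌉ = 4544
j=13: r + 12k = 4927.931 → ⌈·⌉ = 4928
j=14: r + 13k = 5312.264333… → ⌈·⌉ = 5313
j=15: r + 14k = 5696.597666… → ⌈·⌉ = 5697
j=16: r + 15k = 6080.931 → ⌈·⌉ = 6081
j=17: r + 16k = 6465.264333… → ⌈·⌉ = 6466
j=18: r + 17k = 6849.597666… → ⌈·⌉ = 6850

316, 701, 1085, 1469, 1854, 2238, 2622, 3007, 3391, 3775, 4160, 4544, 4928, 5313, 5697, 6081, 6466, 6850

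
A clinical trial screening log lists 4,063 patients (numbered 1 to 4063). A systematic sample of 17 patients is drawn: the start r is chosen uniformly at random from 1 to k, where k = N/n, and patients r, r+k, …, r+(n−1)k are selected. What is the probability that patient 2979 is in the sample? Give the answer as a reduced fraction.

k = 4063/17 = 239.
Patient 2979 is selected iff r ≡ 2979 (mod 239); exactly one such r in {1,…,239}.
Inclusion probability = 1/239.

1/239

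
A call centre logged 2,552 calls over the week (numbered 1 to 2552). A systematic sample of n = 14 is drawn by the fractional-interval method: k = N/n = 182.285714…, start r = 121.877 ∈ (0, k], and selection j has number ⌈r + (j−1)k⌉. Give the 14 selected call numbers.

j=1: r + 0k = 121.877 → ⌈·⌉ = 122
j=2: r + 1k = 304.162714… → ⌈·⌉ = 305
j=3: r + 2k = 486.448428… → ⌈·⌉ = 487
j=4: r + 3k = 668.734142… → ⌈·⌉ = 669
j=5: r + 4k = 851.019857… → ⌈·⌉ = 852
j=6: r + 5k = 1033.305571… → ⌈·⌉ = 1034
j=7: r + 6k = 1215.591285… → ⌈·⌉ = 1216
j=8: r + 7k = 1397.877 → ⌈·⌉ = 1398
j=9: r + 8k = 1580.162714… → ⌈·⌉ = 1581
j=10: r + 9k = 1762.448428… → ⌈·⌉ = 1763
j=11: r + 10k = 1944.734142… → ⌈·⌉ = 1945
j=12: r + 11k = 2127.019857… → ⌈·⌉ = 2128
j=13: r + 12k = 2309.305571… → ⌈·⌉ = 2310
j=14: r + 13k = 2491.591285… → ⌈·⌉ = 2492

122, 305, 487, 669, 852, 1034, 1216, 1398, 1581, 1763, 1945, 2128, 2310, 2492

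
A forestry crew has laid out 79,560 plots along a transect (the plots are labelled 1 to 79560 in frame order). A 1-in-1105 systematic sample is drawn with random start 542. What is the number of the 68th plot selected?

k = 1105
68th selection = r + (68−1)·k = 542 + 67×1105 = 542 + 74035 = 74577

74577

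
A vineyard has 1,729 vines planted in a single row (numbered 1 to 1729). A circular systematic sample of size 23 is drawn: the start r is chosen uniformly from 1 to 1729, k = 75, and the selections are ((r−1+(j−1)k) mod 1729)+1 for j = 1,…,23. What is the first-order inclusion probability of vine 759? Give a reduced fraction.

For each position j, as r ranges over 1…1729 the j-th selection hits every vine exactly once, so vine 759 is selected for exactly 23 of the 1729 starts.
Inclusion probability = 23/1729.

23/1729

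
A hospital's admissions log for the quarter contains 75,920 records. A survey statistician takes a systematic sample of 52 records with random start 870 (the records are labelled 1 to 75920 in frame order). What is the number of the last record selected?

k = 75920/52 = 1460
52nd selection = r + (52−1)·k = 870 + 51×1460 = 870 + 74460 = 75330

75330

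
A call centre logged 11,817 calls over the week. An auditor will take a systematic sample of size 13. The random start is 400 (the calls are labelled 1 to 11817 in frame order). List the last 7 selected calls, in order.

5854, 6763, 7672, 8581, 9490, 10399, 11308

k = N/n = 11817/13 = 909
7th selection = 400 + 6×909 = 5854
8th: 5854 + 909 = 6763
9th: 6763 + 909 = 7672
10th: 7672 + 909 = 8581
11th: 8581 + 909 = 9490
12th: 9490 + 909 = 10399
13th: 10399 + 909 = 11308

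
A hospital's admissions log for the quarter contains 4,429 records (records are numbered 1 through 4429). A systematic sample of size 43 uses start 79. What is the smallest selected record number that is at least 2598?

2654

k = 4429/43 = 103
Steps past start: ⌈(2598 − 79)/103⌉ = ⌈2519/103⌉ = 25
Selected record: 79 + 25×103 = 2654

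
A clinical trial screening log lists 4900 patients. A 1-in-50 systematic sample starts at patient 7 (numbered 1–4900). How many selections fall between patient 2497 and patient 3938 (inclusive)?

29

k = 50
First selection ≥ 2497: 7 + ⌈(2497−7)/50⌉·50 = 7 + 50×50 = 2507
Last selection ≤ 3938: 7 + ⌊(3938−7)/50⌋·50 = 7 + 78×50 = 3907
Count = 78 − 50 + 1 = 29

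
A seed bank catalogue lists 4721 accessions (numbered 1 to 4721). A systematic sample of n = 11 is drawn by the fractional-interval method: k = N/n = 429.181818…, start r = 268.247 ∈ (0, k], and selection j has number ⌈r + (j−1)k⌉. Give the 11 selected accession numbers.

j=1: r + 0k = 268.247 → ⌈·⌉ = 269
j=2: r + 1k = 697.428818… → ⌈·⌉ = 698
j=3: r + 2k = 1126.610636… → ⌈·⌉ = 1127
j=4: r + 3k = 1555.792454… → ⌈·⌉ = 1556
j=5: r + 4k = 1984.974272… → ⌈·⌉ = 1985
j=6: r + 5k = 2414.156090… → ⌈·⌉ = 2415
j=7: r + 6k = 2843.337909… → ⌈·⌉ = 2844
j=8: r + 7k = 3272.519727… → ⌈·⌉ = 3273
j=9: r + 8k = 3701.701545… → ⌈·⌉ = 3702
j=10: r + 9k = 4130.883363… → ⌈·⌉ = 4131
j=11: r + 10k = 4560.065181… → ⌈·⌉ = 4561

269, 698, 1127, 1556, 1985, 2415, 2844, 3273, 3702, 4131, 4561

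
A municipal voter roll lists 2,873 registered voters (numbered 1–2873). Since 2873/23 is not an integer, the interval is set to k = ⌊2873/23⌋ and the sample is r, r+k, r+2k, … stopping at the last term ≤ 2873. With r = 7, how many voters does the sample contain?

24

k = ⌊2873/23⌋ = 124
Achieved size = ⌊(2873 − 7)/124⌋ + 1 = ⌊2866/124⌋ + 1 = 23 + 1 = 24
(last selection: 7 + 23×124 = 2859 ≤ 2873; next would be 2983 > 2873)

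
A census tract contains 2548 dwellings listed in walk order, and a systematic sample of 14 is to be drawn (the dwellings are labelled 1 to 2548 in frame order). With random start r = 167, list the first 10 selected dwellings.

167, 349, 531, 713, 895, 1077, 1259, 1441, 1623, 1805

k = N/n = 2548/14 = 182
dwelling 1: 167
dwelling 2: 167 + 182 = 349
dwelling 3: 349 + 182 = 531
dwelling 4: 531 + 182 = 713
dwelling 5: 713 + 182 = 895
dwelling 6: 895 + 182 = 1077
dwelling 7: 1077 + 182 = 1259
dwelling 8: 1259 + 182 = 1441
dwelling 9: 1441 + 182 = 1623
dwelling 10: 1623 + 182 = 1805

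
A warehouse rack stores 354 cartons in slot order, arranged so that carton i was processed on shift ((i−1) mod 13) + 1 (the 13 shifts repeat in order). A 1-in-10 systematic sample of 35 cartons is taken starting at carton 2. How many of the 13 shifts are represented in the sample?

13

Consecutive selections differ by k = 10, so their shift numbers differ by 10 mod 13 = 10.
gcd(10, 13) = 1, so the sample visits 13/1 = 13 distinct residues mod 13.
Start 2 is shift 2; the shifts hit are 1, 2, 3, 4, 5, 6, 7, 8, 9, 10, 11, 12, 13.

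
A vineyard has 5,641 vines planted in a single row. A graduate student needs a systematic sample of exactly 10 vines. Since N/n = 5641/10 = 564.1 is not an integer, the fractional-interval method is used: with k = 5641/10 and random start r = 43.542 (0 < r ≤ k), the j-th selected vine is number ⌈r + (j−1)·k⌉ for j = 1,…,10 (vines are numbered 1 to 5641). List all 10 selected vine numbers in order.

44, 608, 1172, 1736, 2300, 2865, 3429, 3993, 4557, 5121

j=1: r + 0k = 43.542 → ⌈·⌉ = 44
j=2: r + 1k = 607.642 → ⌈·⌉ = 608
j=3: r + 2k = 1171.742 → ⌈·⌉ = 1172
j=4: r + 3k = 1735.842 → ⌈·⌉ = 1736
j=5: r + 4k = 2299.942 → ⌈·⌉ = 2300
j=6: r + 5k = 2864.042 → ⌈·⌉ = 2865
j=7: r + 6k = 3428.142 → ⌈·⌉ = 3429
j=8: r + 7k = 3992.242 → ⌈·⌉ = 3993
j=9: r + 8k = 4556.342 → ⌈·⌉ = 4557
j=10: r + 9k = 5120.442 → ⌈·⌉ = 5121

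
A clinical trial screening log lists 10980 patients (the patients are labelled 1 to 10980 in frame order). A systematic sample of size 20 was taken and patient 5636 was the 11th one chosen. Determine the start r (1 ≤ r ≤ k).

146

k = 10980/20 = 549
r = 5636 − (11−1)×549 = 5636 − 5490 = 146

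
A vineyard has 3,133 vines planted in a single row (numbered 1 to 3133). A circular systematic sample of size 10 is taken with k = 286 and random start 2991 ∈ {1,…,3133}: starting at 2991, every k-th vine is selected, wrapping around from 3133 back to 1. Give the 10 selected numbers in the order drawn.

Selection 1: 2991
Selection 2: 2991 + 286 = 3277 → 3277 − 3133 = 144
Selection 3: 144 + 286 = 430
Selection 4: 430 + 286 = 716
Selection 5: 716 + 286 = 1002
Selection 6: 1002 + 286 = 1288
Selection 7: 1288 + 286 = 1574
Selection 8: 1574 + 286 = 1860
Selection 9: 1860 + 286 = 2146
Selection 10: 2146 + 286 = 2432

2991, 144, 430, 716, 1002, 1288, 1574, 1860, 2146, 2432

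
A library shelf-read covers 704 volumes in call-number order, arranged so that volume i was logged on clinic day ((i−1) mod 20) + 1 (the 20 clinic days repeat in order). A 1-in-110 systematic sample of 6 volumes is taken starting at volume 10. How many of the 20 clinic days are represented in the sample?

Consecutive selections differ by k = 110, so their clinic day numbers differ by 110 mod 20 = 10.
gcd(110, 20) = 10, so the sample visits 20/10 = 2 distinct residues mod 20.
Start 10 is clinic day 10; the clinic days hit are 10, 20.

2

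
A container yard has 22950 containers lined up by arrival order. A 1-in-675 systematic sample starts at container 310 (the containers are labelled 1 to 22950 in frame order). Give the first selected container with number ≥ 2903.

3010

k = 675
Steps past start: ⌈(2903 − 310)/675⌉ = ⌈2593/675⌉ = 4
Selected container: 310 + 4×675 = 3010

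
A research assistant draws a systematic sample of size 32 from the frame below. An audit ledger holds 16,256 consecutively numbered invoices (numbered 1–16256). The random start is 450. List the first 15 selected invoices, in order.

k = N/n = 16256/32 = 508
invoice 1: 450
invoice 2: 450 + 508 = 958
invoice 3: 958 + 508 = 1466
invoice 4: 1466 + 508 = 1974
invoice 5: 1974 + 508 = 2482
invoice 6: 2482 + 508 = 2990
invoice 7: 2990 + 508 = 3498
invoice 8: 3498 + 508 = 4006
invoice 9: 4006 + 508 = 4514
invoice 10: 4514 + 508 = 5022
invoice 11: 5022 + 508 = 5530
invoice 12: 5530 + 508 = 6038
invoice 13: 6038 + 508 = 6546
invoice 14: 6546 + 508 = 7054
invoice 15: 7054 + 508 = 7562

450, 958, 1466, 1974, 2482, 2990, 3498, 4006, 4514, 5022, 5530, 6038, 6546, 7054, 7562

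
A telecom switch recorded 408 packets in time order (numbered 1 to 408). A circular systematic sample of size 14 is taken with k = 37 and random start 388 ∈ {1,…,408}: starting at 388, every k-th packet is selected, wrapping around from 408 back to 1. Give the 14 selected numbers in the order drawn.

388, 17, 54, 91, 128, 165, 202, 239, 276, 313, 350, 387, 16, 53

Selection 1: 388
Selection 2: 388 + 37 = 425 → 425 − 408 = 17
Selection 3: 17 + 37 = 54
Selection 4: 54 + 37 = 91
Selection 5: 91 + 37 = 128
Selection 6: 128 + 37 = 165
Selection 7: 165 + 37 = 202
Selection 8: 202 + 37 = 239
Selection 9: 239 + 37 = 276
Selection 10: 276 + 37 = 313
Selection 11: 313 + 37 = 350
Selection 12: 350 + 37 = 387
Selection 13: 387 + 37 = 424 → 424 − 408 = 16
Selection 14: 16 + 37 = 53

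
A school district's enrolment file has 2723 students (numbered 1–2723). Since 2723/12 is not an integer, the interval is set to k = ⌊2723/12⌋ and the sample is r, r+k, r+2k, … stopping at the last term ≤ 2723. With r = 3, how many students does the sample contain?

13

k = ⌊2723/12⌋ = 226
Achieved size = ⌊(2723 − 3)/226⌋ + 1 = ⌊2720/226⌋ + 1 = 12 + 1 = 13
(last selection: 3 + 12×226 = 2715 ≤ 2723; next would be 2941 > 2723)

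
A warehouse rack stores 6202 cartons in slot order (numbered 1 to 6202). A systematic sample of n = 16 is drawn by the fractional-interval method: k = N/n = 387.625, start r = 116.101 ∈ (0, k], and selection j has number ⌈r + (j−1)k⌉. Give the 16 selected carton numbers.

j=1: r + 0k = 116.101 → ⌈·⌉ = 117
j=2: r + 1k = 503.726 → ⌈·⌉ = 504
j=3: r + 2k = 891.351 → ⌈·⌉ = 892
j=4: r + 3k = 1278.976 → ⌈·⌉ = 1279
j=5: r + 4k = 1666.601 → ⌈·⌉ = 1667
j=6: r + 5k = 2054.226 → ⌈·⌉ = 2055
j=7: r + 6k = 2441.851 → ⌈·⌉ = 2442
j=8: r + 7k = 2829.476 → ⌈·⌉ = 2830
j=9: r + 8k = 3217.101 → ⌈·⌉ = 3218
j=10: r + 9k = 3604.726 → ⌈·⌉ = 3605
j=11: r + 10k = 3992.351 → ⌈·⌉ = 3993
j=12: r + 11k = 4379.976 → ⌈·⌉ = 4380
j=13: r + 12k = 4767.601 → ⌈·⌉ = 4768
j=14: r + 13k = 5155.226 → ⌈·⌉ = 5156
j=15: r + 14k = 5542.851 → ⌈·⌉ = 5543
j=16: r + 15k = 5930.476 → ⌈·⌉ = 5931

117, 504, 892, 1279, 1667, 2055, 2442, 2830, 3218, 3605, 3993, 4380, 4768, 5156, 5543, 5931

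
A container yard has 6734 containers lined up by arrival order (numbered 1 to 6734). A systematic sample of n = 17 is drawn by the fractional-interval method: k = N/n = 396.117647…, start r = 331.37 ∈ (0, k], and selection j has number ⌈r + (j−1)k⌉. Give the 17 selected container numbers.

332, 728, 1124, 1520, 1916, 2312, 2709, 3105, 3501, 3897, 4293, 4689, 5085, 5481, 5878, 6274, 6670

j=1: r + 0k = 331.37 → ⌈·⌉ = 332
j=2: r + 1k = 727.487647… → ⌈·⌉ = 728
j=3: r + 2k = 1123.605294… → ⌈·⌉ = 1124
j=4: r + 3k = 1519.722941… → ⌈·⌉ = 1520
j=5: r + 4k = 1915.840588… → ⌈·⌉ = 1916
j=6: r + 5k = 2311.958235… → ⌈·⌉ = 2312
j=7: r + 6k = 2708.075882… → ⌈·⌉ = 2709
j=8: r + 7k = 3104.193529… → ⌈·⌉ = 3105
j=9: r + 8k = 3500.311176… → ⌈·⌉ = 3501
j=10: r + 9k = 3896.428823… → ⌈·⌉ = 3897
j=11: r + 10k = 4292.546470… → ⌈·⌉ = 4293
j=12: r + 11k = 4688.664117… → ⌈·⌉ = 4689
j=13: r + 12k = 5084.781764… → ⌈·⌉ = 5085
j=14: r + 13k = 5480.899411… → ⌈·⌉ = 5481
j=15: r + 14k = 5877.017058… → ⌈·⌉ = 5878
j=16: r + 15k = 6273.134705… → ⌈·⌉ = 6274
j=17: r + 16k = 6669.252352… → ⌈·⌉ = 6670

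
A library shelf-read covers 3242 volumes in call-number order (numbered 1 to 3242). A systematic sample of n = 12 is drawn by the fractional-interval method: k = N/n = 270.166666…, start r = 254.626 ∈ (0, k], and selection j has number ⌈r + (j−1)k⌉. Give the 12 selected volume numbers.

j=1: r + 0k = 254.626 → ⌈·⌉ = 255
j=2: r + 1k = 524.792666… → ⌈·⌉ = 525
j=3: r + 2k = 794.959333… → ⌈·⌉ = 795
j=4: r + 3k = 1065.126 → ⌈·⌉ = 1066
j=5: r + 4k = 1335.292666… → ⌈·⌉ = 1336
j=6: r + 5k = 1605.459333… → ⌈·⌉ = 1606
j=7: r + 6k = 1875.626 → ⌈·⌉ = 1876
j=8: r + 7k = 2145.792666… → ⌈·⌉ = 2146
j=9: r + 8k = 2415.959333… → ⌈·⌉ = 2416
j=10: r + 9k = 2686.126 → ⌈·⌉ = 2687
j=11: r + 10k = 2956.292666… → ⌈·⌉ = 2957
j=12: r + 11k = 3226.459333… → ⌈·⌉ = 3227

255, 525, 795, 1066, 1336, 1606, 1876, 2146, 2416, 2687, 2957, 3227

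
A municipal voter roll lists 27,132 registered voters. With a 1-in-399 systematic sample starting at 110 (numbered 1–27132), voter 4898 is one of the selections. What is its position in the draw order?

13

k = 399
position = (4898 − 110)/399 + 1 = 4788/399 + 1 = 12 + 1 = 13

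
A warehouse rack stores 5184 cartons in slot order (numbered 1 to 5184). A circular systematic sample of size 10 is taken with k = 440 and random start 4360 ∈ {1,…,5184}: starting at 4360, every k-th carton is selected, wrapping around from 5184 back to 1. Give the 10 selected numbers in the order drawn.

Selection 1: 4360
Selection 2: 4360 + 440 = 4800
Selection 3: 4800 + 440 = 5240 → 5240 − 5184 = 56
Selection 4: 56 + 440 = 496
Selection 5: 496 + 440 = 936
Selection 6: 936 + 440 = 1376
Selection 7: 1376 + 440 = 1816
Selection 8: 1816 + 440 = 2256
Selection 9: 2256 + 440 = 2696
Selection 10: 2696 + 440 = 3136

4360, 4800, 56, 496, 936, 1376, 1816, 2256, 2696, 3136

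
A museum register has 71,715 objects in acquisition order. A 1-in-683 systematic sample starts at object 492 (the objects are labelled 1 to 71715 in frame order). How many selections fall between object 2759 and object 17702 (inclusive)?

22

k = 683
First selection ≥ 2759: 492 + ⌈(2759−492)/683⌉·683 = 492 + 4×683 = 3224
Last selection ≤ 17702: 492 + ⌊(17702−492)/683⌋·683 = 492 + 25×683 = 17567
Count = 25 − 4 + 1 = 22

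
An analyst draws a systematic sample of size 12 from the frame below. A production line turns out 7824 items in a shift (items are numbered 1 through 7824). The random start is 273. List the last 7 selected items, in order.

3533, 4185, 4837, 5489, 6141, 6793, 7445

k = N/n = 7824/12 = 652
6th selection = 273 + 5×652 = 3533
7th: 3533 + 652 = 4185
8th: 4185 + 652 = 4837
9th: 4837 + 652 = 5489
10th: 5489 + 652 = 6141
11th: 6141 + 652 = 6793
12th: 6793 + 652 = 7445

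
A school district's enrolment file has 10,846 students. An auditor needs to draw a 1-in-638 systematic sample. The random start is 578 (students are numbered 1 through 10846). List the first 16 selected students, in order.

student 1: 578
student 2: 578 + 638 = 1216
student 3: 1216 + 638 = 1854
student 4: 1854 + 638 = 2492
student 5: 2492 + 638 = 3130
student 6: 3130 + 638 = 3768
student 7: 3768 + 638 = 4406
student 8: 4406 + 638 = 5044
student 9: 5044 + 638 = 5682
student 10: 5682 + 638 = 6320
student 11: 6320 + 638 = 6958
student 12: 6958 + 638 = 7596
student 13: 7596 + 638 = 8234
student 14: 8234 + 638 = 8872
student 15: 8872 + 638 = 9510
student 16: 9510 + 638 = 10148

578, 1216, 1854, 2492, 3130, 3768, 4406, 5044, 5682, 6320, 6958, 7596, 8234, 8872, 9510, 10148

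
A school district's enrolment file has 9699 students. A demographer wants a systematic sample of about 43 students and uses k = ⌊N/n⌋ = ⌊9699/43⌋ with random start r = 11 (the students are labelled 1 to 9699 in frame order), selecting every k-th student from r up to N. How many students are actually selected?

k = ⌊9699/43⌋ = 225
Achieved size = ⌊(9699 − 11)/225⌋ + 1 = ⌊9688/225⌋ + 1 = 43 + 1 = 44
(last selection: 11 + 43×225 = 9686 ≤ 9699; next would be 9911 > 9699)

44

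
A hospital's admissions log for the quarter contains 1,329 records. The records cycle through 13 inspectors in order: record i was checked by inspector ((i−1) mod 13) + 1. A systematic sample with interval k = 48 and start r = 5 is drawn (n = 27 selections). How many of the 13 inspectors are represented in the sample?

13

Consecutive selections differ by k = 48, so their inspector numbers differ by 48 mod 13 = 9.
gcd(48, 13) = 1, so the sample visits 13/1 = 13 distinct residues mod 13.
Start 5 is inspector 5; the inspectors hit are 1, 2, 3, 4, 5, 6, 7, 8, 9, 10, 11, 12, 13.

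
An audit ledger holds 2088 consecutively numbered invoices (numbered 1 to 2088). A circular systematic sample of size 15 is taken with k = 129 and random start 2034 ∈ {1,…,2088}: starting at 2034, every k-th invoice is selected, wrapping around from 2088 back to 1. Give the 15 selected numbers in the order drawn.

Selection 1: 2034
Selection 2: 2034 + 129 = 2163 → 2163 − 2088 = 75
Selection 3: 75 + 129 = 204
Selection 4: 204 + 129 = 333
Selection 5: 333 + 129 = 462
Selection 6: 462 + 129 = 591
Selection 7: 591 + 129 = 720
Selection 8: 720 + 129 = 849
Selection 9: 849 + 129 = 978
Selection 10: 978 + 129 = 1107
Selection 11: 1107 + 129 = 1236
Selection 12: 1236 + 129 = 1365
Selection 13: 1365 + 129 = 1494
Selection 14: 1494 + 129 = 1623
Selection 15: 1623 + 129 = 1752

2034, 75, 204, 333, 462, 591, 720, 849, 978, 1107, 1236, 1365, 1494, 1623, 1752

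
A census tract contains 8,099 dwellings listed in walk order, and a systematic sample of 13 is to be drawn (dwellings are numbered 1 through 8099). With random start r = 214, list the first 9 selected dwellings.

214, 837, 1460, 2083, 2706, 3329, 3952, 4575, 5198

k = N/n = 8099/13 = 623
dwelling 1: 214
dwelling 2: 214 + 623 = 837
dwelling 3: 837 + 623 = 1460
dwelling 4: 1460 + 623 = 2083
dwelling 5: 2083 + 623 = 2706
dwelling 6: 2706 + 623 = 3329
dwelling 7: 3329 + 623 = 3952
dwelling 8: 3952 + 623 = 4575
dwelling 9: 4575 + 623 = 5198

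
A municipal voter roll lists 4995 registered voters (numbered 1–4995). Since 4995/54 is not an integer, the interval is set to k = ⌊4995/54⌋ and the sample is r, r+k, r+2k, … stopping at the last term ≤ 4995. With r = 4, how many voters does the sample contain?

55

k = ⌊4995/54⌋ = 92
Achieved size = ⌊(4995 − 4)/92⌋ + 1 = ⌊4991/92⌋ + 1 = 54 + 1 = 55
(last selection: 4 + 54×92 = 4972 ≤ 4995; next would be 5064 > 4995)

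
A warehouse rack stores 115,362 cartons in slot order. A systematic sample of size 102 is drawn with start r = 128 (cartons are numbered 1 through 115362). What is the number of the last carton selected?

k = 115362/102 = 1131
102nd selection = r + (102−1)·k = 128 + 101×1131 = 128 + 114231 = 114359

114359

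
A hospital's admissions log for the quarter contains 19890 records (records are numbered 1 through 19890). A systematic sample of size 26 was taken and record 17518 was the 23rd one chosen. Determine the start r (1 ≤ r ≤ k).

k = 19890/26 = 765
r = 17518 − (23−1)×765 = 17518 − 16830 = 688

688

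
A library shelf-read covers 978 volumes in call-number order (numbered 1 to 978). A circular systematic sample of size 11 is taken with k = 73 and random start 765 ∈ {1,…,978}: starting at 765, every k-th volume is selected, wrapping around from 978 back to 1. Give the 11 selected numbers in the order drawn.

Selection 1: 765
Selection 2: 765 + 73 = 838
Selection 3: 838 + 73 = 911
Selection 4: 911 + 73 = 984 → 984 − 978 = 6
Selection 5: 6 + 73 = 79
Selection 6: 79 + 73 = 152
Selection 7: 152 + 73 = 225
Selection 8: 225 + 73 = 298
Selection 9: 298 + 73 = 371
Selection 10: 371 + 73 = 444
Selection 11: 444 + 73 = 517

765, 838, 911, 6, 79, 152, 225, 298, 371, 444, 517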